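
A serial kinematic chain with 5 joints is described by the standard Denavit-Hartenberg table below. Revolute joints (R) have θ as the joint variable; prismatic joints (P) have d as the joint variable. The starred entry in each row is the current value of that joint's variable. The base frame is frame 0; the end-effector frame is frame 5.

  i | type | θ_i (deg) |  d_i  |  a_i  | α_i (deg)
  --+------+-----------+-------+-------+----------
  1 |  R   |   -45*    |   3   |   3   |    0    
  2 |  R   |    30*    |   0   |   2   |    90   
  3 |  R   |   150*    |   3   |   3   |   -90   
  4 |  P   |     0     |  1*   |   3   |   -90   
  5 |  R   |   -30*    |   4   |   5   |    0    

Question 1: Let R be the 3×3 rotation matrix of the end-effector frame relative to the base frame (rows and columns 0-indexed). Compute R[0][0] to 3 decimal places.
-0.966

End-effector x-axis (col 0 of R) = (-0.9659,0.2588,0.0000)
R[0][0] = -0.9659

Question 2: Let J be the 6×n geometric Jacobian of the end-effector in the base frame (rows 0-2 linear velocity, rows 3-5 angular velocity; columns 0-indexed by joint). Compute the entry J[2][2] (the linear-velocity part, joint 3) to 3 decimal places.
axis z_2 = (-0.2588,-0.9659,0.0000); lever o_n−o_2 = (-10.0729,3.7343,2.1340)
cross product → J_v[:, 2] = (-2.0613,0.5523,-10.6962)
J_ω[:, 2] = z_2
entry J[2][2] = -10.6962

-10.696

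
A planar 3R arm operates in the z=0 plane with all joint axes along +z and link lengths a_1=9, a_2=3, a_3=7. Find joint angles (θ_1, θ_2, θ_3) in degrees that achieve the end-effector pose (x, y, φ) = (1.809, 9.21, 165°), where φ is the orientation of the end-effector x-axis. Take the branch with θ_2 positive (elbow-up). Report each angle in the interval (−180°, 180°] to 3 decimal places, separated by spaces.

30.004 44.994 90.002

wrist centre = target − a_3·(cos φ, sin φ) = (8.5705, 7.3983)
cos θ_2 = (128.1875−9²−3²)/(2·9·3) = 0.7072; θ_2 = 44.9944° (elbow-up)
β = atan2(7.3983,8.5705) = 40.8016°; ψ = atan2(2.1211,11.1215) = 10.7979°
θ_1 = β − ψ = 30.0038°
θ_3 = φ − θ_1 − θ_2 = 90.0018° (wrapped to (-180°,180°])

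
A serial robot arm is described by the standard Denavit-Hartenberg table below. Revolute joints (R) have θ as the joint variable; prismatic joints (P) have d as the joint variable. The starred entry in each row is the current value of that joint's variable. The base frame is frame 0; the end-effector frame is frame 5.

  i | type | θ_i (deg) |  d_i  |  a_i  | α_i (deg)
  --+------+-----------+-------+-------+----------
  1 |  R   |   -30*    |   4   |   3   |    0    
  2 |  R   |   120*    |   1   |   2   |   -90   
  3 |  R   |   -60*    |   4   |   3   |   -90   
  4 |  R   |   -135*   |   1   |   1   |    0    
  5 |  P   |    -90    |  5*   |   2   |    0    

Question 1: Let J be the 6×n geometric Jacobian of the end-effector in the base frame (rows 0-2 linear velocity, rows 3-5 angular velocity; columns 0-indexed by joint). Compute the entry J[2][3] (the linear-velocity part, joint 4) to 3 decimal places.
-0.612

axis z_3 = (0.0000,0.8660,-0.5000); lever o_n−o_3 = (0.7071,4.1355,-4.8371)
cross product → J_v[:, 3] = (-2.1213,-0.3536,-0.6124)
J_ω[:, 3] = z_3
entry J[2][3] = -0.6124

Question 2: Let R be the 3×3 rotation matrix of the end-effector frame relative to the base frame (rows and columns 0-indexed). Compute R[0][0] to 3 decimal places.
End-effector x-axis (col 0 of R) = (0.7071,-0.3536,-0.6124)
R[0][0] = 0.7071

0.707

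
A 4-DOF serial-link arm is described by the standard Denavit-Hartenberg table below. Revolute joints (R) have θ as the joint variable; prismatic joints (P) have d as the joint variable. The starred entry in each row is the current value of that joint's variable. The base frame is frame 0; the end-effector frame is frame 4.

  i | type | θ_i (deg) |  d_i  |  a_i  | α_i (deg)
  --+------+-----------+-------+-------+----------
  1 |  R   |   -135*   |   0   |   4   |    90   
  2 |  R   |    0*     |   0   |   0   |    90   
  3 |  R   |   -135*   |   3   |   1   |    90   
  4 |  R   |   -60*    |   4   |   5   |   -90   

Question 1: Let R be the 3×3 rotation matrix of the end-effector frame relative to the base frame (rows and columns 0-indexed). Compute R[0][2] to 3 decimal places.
0.866

End-effector z-axis (col 2 of R) = (0.8660,0.0000,-0.5000)
R[0][2] = 0.8660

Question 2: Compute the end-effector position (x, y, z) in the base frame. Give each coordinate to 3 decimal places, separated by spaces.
after link 1: o_1 = (-2.8284, -2.8284, 0.0000)
after link 2: o_2 = (-2.8284, -2.8284, 0.0000)
after link 3: o_3 = (-1.8284, -2.8284, -3.0000)
after link 4: o_4 = (0.6716, 1.1716, 1.3301)

0.672 1.172 1.330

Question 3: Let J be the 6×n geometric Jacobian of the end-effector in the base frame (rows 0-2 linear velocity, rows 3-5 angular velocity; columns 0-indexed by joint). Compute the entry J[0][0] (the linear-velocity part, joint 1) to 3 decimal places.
-1.172

axis z_0 = ẑ; lever o_n−o_0 = (0.6716,1.1716,1.3301)
cross product → J_v[:, 0] = (-1.1716,0.6716,0.0000)
J_ω[:, 0] = z_0
entry J[0][0] = -1.1716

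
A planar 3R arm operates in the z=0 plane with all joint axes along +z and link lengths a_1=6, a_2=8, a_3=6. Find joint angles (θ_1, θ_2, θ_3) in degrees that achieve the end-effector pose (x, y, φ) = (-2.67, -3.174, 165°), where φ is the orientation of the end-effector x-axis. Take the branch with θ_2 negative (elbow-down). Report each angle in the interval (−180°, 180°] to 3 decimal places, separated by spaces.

30.006 -135.004 -90.002

wrist centre = target − a_3·(cos φ, sin φ) = (3.1256, -4.7269)
cos θ_2 = (32.1128−6²−8²)/(2·6·8) = -0.7072; θ_2 = -135.0042° (elbow-down)
β = atan2(-4.7269,3.1256) = -56.5263°; ψ = atan2(-5.6564,0.3427) = -86.5326°
θ_1 = β − ψ = 30.0063°
θ_3 = φ − θ_1 − θ_2 = -90.0021° (wrapped to (-180°,180°])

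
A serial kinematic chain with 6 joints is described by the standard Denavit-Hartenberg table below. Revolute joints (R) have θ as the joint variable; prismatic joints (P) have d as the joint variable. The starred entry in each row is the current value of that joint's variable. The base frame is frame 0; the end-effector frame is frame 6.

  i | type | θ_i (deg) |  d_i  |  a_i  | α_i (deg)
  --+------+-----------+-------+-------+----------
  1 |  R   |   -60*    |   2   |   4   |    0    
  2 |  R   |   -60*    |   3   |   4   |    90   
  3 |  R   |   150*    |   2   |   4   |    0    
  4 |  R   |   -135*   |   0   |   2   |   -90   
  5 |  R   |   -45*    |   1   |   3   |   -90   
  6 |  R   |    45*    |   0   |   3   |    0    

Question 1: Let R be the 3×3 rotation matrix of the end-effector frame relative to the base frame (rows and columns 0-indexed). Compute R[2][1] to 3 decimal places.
End-effector y-axis (col 1 of R) = (0.5830,0.0098,-0.8124)
R[2][1] = -0.8124

-0.812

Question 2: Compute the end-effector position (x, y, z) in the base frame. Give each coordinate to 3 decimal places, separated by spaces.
after link 1: o_1 = (2.0000, -3.4641, 2.0000)
after link 2: o_2 = (0.0000, -6.9282, 5.0000)
after link 3: o_3 = (0.0000, -2.9282, 7.0000)
after link 4: o_4 = (-0.9659, -4.6012, 7.5176)
after link 5: o_5 = (-3.6982, -5.0910, 9.0326)
after link 6: o_6 = (-5.9962, -6.0712, 7.3718)

-5.996 -6.071 7.372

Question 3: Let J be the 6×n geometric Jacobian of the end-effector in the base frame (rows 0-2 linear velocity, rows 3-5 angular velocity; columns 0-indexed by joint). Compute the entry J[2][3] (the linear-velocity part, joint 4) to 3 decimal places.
5.720

axis z_3 = (-0.8660,0.5000,0.0000); lever o_n−o_3 = (-5.9962,-3.1430,0.3718)
cross product → J_v[:, 3] = (0.1859,0.3220,5.7200)
J_ω[:, 3] = z_3
entry J[2][3] = 5.7200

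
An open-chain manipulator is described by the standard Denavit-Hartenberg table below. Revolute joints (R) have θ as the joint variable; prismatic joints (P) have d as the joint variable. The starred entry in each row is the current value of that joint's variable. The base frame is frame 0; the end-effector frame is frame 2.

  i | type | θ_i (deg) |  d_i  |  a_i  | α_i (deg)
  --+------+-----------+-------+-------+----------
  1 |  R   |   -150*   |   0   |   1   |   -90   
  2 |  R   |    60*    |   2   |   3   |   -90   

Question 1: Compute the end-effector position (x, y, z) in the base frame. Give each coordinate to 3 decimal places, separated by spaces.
-1.165 -2.982 -2.598

after link 1: o_1 = (-0.8660, -0.5000, 0.0000)
after link 2: o_2 = (-1.1651, -2.9821, -2.5981)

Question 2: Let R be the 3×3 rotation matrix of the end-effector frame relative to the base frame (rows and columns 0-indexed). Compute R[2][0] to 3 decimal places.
-0.866

End-effector x-axis (col 0 of R) = (-0.4330,-0.2500,-0.8660)
R[2][0] = -0.8660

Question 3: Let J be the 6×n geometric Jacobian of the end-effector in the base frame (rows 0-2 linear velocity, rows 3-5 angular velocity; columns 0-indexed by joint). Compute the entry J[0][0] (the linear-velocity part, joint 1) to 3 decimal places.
axis z_0 = ẑ; lever o_n−o_0 = (-1.1651,-2.9821,-2.5981)
cross product → J_v[:, 0] = (2.9821,-1.1651,0.0000)
J_ω[:, 0] = z_0
entry J[0][0] = 2.9821

2.982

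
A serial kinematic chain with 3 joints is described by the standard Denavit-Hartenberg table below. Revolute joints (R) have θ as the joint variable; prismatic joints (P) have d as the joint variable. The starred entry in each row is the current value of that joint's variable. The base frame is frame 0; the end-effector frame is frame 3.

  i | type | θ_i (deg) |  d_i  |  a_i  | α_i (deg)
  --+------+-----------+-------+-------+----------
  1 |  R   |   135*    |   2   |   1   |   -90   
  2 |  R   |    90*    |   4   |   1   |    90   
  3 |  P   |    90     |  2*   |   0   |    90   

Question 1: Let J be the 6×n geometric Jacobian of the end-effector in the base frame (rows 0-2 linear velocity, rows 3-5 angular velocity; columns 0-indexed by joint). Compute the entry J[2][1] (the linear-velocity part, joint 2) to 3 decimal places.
-2.000

axis z_1 = (-0.7071,-0.7071,0.0000); lever o_n−o_1 = (-4.2426,-1.4142,-1.0000)
cross product → J_v[:, 1] = (0.7071,-0.7071,-2.0000)
J_ω[:, 1] = z_1
entry J[2][1] = -2.0000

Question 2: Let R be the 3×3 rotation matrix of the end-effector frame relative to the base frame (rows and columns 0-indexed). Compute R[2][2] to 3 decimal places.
End-effector z-axis (col 2 of R) = (-0.0000,0.0000,-1.0000)
R[2][2] = -1.0000

-1.000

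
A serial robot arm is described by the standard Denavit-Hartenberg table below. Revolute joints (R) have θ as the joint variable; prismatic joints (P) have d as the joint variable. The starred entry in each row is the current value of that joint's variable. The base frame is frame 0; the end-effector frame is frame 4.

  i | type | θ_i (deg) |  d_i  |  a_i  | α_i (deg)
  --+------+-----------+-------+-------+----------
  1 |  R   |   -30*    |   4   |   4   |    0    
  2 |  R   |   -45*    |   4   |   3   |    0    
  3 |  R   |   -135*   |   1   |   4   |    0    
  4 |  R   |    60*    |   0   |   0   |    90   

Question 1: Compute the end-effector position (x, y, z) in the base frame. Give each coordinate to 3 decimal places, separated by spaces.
after link 1: o_1 = (3.4641, -2.0000, 4.0000)
after link 2: o_2 = (4.2406, -4.8978, 8.0000)
after link 3: o_3 = (0.7765, -2.8978, 9.0000)
after link 4: o_4 = (0.7765, -2.8978, 9.0000)

0.776 -2.898 9.000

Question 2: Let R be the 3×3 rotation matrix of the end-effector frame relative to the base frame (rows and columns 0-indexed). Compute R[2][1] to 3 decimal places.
End-effector y-axis (col 1 of R) = (0.0000,-0.0000,1.0000)
R[2][1] = 1.0000

1.000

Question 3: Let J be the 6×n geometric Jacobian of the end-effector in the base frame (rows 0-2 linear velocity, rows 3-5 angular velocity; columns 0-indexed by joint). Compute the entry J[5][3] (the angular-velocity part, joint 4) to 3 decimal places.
1.000

axis z_3 = (0.0000,0.0000,1.0000); lever o_n−o_3 = (0.0000,0.0000,0.0000)
cross product → J_v[:, 3] = (0.0000,0.0000,0.0000)
J_ω[:, 3] = z_3
entry J[5][3] = 1.0000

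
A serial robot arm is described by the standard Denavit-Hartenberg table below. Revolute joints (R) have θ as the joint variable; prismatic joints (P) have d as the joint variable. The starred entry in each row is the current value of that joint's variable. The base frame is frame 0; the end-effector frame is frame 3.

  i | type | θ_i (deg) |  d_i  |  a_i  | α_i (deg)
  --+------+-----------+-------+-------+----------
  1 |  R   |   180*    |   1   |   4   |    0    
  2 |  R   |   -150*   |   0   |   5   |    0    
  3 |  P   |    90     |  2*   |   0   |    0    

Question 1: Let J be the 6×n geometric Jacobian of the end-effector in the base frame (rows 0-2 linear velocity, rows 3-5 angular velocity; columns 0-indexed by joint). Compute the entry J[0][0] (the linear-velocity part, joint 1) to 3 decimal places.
-2.500

axis z_0 = ẑ; lever o_n−o_0 = (0.3301,2.5000,3.0000)
cross product → J_v[:, 0] = (-2.5000,0.3301,0.0000)
J_ω[:, 0] = z_0
entry J[0][0] = -2.5000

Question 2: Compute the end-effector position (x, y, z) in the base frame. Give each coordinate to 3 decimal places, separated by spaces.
after link 1: o_1 = (-4.0000, 0.0000, 1.0000)
after link 2: o_2 = (0.3301, 2.5000, 1.0000)
after link 3: o_3 = (0.3301, 2.5000, 3.0000)

0.330 2.500 3.000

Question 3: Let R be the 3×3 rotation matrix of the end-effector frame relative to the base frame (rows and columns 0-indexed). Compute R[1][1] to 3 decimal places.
-0.500

End-effector y-axis (col 1 of R) = (-0.8660,-0.5000,0.0000)
R[1][1] = -0.5000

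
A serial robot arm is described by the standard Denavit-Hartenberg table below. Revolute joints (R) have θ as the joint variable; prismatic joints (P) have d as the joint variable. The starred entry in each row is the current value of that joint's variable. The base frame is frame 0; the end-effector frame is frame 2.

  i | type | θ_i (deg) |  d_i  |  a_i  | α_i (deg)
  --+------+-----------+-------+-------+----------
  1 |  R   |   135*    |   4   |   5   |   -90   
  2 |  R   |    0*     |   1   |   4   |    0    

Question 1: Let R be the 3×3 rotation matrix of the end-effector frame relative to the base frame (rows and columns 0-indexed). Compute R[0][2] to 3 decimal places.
-0.707

End-effector z-axis (col 2 of R) = (-0.7071,-0.7071,0.0000)
R[0][2] = -0.7071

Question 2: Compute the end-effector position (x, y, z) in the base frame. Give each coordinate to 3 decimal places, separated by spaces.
-7.071 5.657 4.000

after link 1: o_1 = (-3.5355, 3.5355, 4.0000)
after link 2: o_2 = (-7.0711, 5.6569, 4.0000)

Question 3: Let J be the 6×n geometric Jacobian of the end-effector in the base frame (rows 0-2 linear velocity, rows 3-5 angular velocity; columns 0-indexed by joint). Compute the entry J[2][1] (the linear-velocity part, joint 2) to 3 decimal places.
axis z_1 = (-0.7071,-0.7071,0.0000); lever o_n−o_1 = (-3.5355,2.1213,0.0000)
cross product → J_v[:, 1] = (-0.0000,-0.0000,-4.0000)
J_ω[:, 1] = z_1
entry J[2][1] = -4.0000

-4.000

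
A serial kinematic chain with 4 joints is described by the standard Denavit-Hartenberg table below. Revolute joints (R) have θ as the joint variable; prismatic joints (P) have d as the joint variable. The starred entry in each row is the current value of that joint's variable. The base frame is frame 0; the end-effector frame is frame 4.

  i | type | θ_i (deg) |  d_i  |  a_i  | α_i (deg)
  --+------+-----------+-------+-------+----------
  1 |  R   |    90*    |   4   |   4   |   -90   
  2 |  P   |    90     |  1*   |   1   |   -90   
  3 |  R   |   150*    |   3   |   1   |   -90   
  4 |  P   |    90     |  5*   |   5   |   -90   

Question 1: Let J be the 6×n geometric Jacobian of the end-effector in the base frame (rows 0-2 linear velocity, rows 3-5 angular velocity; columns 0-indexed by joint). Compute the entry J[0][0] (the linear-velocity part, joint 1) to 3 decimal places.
axis z_0 = ẑ; lever o_n−o_0 = (-4.8301,6.0000,6.3660)
cross product → J_v[:, 0] = (-6.0000,-4.8301,0.0000)
J_ω[:, 0] = z_0
entry J[0][0] = -6.0000

-6.000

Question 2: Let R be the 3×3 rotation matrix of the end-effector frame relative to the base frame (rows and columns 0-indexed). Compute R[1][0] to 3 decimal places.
1.000

End-effector x-axis (col 0 of R) = (0.0000,1.0000,0.0000)
R[1][0] = 1.0000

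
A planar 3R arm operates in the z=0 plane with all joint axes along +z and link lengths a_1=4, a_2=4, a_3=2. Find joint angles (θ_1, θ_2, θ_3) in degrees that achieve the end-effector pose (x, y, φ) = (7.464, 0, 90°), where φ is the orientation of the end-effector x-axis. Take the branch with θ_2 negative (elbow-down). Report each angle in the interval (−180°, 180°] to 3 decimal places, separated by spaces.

wrist centre = target − a_3·(cos φ, sin φ) = (7.4640, -2.0000)
cos θ_2 = (59.7113−4²−4²)/(2·4·4) = 0.8660; θ_2 = -30.0054° (elbow-down)
β = atan2(-2.0000,7.4640) = -15.0002°; ψ = atan2(-2.0003,7.4639) = -15.0027°
θ_1 = β − ψ = 0.0025°
θ_3 = φ − θ_1 − θ_2 = 120.0029° (wrapped to (-180°,180°])

0.003 -30.005 120.003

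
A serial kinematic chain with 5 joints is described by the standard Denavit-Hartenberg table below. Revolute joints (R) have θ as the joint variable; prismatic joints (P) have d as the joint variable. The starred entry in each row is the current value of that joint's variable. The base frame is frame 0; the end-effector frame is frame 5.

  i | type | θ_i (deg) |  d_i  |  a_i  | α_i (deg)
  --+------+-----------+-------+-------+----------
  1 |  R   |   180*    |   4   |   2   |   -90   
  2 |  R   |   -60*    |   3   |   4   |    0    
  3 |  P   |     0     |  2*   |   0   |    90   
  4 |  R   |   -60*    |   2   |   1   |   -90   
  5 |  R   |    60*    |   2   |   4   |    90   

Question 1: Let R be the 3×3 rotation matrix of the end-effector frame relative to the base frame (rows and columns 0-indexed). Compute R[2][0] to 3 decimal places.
End-effector x-axis (col 0 of R) = (-0.8750,0.4330,-0.2165)
R[2][0] = -0.2165

-0.217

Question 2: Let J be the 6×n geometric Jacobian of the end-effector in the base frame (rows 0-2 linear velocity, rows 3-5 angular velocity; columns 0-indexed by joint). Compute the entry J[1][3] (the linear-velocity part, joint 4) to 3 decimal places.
axis z_3 = (0.8660,-0.0000,0.5000); lever o_n−o_3 = (-2.8840,1.5981,2.0670)
cross product → J_v[:, 3] = (-0.7990,-3.2321,1.3840)
J_ω[:, 3] = z_3
entry J[1][3] = -3.2321

-3.232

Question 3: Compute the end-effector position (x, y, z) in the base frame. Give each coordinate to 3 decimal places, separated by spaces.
after link 1: o_1 = (-2.0000, 0.0000, 4.0000)
after link 2: o_2 = (-4.0000, -3.0000, 7.4641)
after link 3: o_3 = (-4.0000, -5.0000, 7.4641)
after link 4: o_4 = (-2.5179, -4.1340, 8.8971)
after link 5: o_5 = (-6.8840, -3.4019, 9.5311)

-6.884 -3.402 9.531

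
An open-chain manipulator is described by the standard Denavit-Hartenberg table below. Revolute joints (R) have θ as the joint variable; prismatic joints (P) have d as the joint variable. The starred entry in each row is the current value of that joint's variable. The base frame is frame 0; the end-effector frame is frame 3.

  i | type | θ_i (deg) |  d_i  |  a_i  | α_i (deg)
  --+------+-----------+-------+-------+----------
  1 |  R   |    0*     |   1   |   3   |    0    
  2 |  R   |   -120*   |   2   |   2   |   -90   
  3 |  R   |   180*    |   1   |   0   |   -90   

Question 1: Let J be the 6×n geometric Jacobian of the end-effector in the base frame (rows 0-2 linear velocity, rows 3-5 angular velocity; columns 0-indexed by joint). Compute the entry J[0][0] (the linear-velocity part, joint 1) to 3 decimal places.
axis z_0 = ẑ; lever o_n−o_0 = (2.8660,-2.2321,3.0000)
cross product → J_v[:, 0] = (2.2321,2.8660,-0.0000)
J_ω[:, 0] = z_0
entry J[0][0] = 2.2321

2.232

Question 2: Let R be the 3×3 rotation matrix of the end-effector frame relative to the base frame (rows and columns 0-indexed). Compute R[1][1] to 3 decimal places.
0.500

End-effector y-axis (col 1 of R) = (-0.8660,0.5000,0.0000)
R[1][1] = 0.5000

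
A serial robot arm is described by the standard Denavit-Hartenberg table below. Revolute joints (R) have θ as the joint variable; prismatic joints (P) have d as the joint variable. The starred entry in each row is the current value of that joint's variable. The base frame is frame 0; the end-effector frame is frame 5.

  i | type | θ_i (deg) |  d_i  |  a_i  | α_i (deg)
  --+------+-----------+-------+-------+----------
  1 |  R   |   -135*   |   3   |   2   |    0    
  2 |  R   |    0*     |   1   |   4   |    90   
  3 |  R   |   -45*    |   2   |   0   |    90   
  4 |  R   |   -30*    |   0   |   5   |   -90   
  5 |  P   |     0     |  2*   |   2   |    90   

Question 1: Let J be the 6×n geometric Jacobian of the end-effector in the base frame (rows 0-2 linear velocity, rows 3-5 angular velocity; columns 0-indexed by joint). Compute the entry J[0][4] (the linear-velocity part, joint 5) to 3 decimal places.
-0.862

prismatic axis z_4 = (-0.8624,0.3624,-0.3536)
J_v[:, 4] = z_4; J_ω[:, 4] = (0,0,0)
entry J[0][4] = -0.8624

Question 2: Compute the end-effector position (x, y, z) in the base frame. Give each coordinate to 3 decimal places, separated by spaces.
-7.938 -7.610 -0.994

after link 1: o_1 = (-1.4142, -1.4142, 3.0000)
after link 2: o_2 = (-4.2426, -4.2426, 4.0000)
after link 3: o_3 = (-5.6569, -2.8284, 4.0000)
after link 4: o_4 = (-6.0542, -6.7613, 0.9381)
after link 5: o_5 = (-7.9378, -7.6096, -0.9937)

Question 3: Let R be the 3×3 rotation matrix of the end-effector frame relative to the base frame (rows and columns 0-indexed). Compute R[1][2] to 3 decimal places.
0.500

End-effector z-axis (col 2 of R) = (0.5000,0.5000,-0.7071)
R[1][2] = 0.5000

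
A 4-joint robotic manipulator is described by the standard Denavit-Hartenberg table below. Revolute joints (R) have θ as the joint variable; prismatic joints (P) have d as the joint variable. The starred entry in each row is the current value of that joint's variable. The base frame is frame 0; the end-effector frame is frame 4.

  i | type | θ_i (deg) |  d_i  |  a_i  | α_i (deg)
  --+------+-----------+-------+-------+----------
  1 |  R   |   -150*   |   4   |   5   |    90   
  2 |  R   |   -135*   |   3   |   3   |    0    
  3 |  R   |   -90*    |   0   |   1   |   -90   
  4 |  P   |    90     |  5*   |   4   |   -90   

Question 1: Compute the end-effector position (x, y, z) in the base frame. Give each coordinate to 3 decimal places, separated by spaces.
1.681 -0.184 -0.950

after link 1: o_1 = (-4.3301, -2.5000, 4.0000)
after link 2: o_2 = (-3.9930, 1.1587, 1.8787)
after link 3: o_3 = (-3.3806, 1.5123, 2.5858)
after link 4: o_4 = (1.6812, -0.1840, -0.9497)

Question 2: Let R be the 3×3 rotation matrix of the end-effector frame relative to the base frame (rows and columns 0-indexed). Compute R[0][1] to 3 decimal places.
-0.612

End-effector y-axis (col 1 of R) = (-0.6124,-0.3536,0.7071)
R[0][1] = -0.6124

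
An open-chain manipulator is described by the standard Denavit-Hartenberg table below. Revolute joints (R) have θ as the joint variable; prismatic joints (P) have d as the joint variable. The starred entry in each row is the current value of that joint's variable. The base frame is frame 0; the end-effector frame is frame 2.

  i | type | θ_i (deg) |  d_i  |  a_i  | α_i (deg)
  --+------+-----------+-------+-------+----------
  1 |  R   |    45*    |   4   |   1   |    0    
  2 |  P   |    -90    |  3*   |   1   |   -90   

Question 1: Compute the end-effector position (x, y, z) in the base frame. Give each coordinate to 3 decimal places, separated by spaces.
after link 1: o_1 = (0.7071, 0.7071, 4.0000)
after link 2: o_2 = (1.4142, -0.0000, 7.0000)

1.414 -0.000 7.000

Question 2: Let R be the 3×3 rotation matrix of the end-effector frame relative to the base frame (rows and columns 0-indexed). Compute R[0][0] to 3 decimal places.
0.707

End-effector x-axis (col 0 of R) = (0.7071,-0.7071,0.0000)
R[0][0] = 0.7071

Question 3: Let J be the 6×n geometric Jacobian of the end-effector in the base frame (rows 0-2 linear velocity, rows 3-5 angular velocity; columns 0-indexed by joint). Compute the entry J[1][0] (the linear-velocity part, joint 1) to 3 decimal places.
1.414

axis z_0 = ẑ; lever o_n−o_0 = (1.4142,-0.0000,7.0000)
cross product → J_v[:, 0] = (0.0000,1.4142,-0.0000)
J_ω[:, 0] = z_0
entry J[1][0] = 1.4142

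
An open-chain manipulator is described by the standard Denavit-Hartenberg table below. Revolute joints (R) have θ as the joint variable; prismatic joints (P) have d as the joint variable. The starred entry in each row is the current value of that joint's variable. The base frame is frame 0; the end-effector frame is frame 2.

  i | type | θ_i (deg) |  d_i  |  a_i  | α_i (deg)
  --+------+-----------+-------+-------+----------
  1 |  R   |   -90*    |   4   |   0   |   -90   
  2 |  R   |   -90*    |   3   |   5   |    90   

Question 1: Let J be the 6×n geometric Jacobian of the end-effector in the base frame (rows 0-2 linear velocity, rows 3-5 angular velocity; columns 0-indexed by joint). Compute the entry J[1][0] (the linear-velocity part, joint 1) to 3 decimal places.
3.000

axis z_0 = ẑ; lever o_n−o_0 = (3.0000,-0.0000,9.0000)
cross product → J_v[:, 0] = (0.0000,3.0000,-0.0000)
J_ω[:, 0] = z_0
entry J[1][0] = 3.0000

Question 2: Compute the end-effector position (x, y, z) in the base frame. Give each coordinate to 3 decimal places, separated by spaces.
3.000 -0.000 9.000

after link 1: o_1 = (0.0000, 0.0000, 4.0000)
after link 2: o_2 = (3.0000, -0.0000, 9.0000)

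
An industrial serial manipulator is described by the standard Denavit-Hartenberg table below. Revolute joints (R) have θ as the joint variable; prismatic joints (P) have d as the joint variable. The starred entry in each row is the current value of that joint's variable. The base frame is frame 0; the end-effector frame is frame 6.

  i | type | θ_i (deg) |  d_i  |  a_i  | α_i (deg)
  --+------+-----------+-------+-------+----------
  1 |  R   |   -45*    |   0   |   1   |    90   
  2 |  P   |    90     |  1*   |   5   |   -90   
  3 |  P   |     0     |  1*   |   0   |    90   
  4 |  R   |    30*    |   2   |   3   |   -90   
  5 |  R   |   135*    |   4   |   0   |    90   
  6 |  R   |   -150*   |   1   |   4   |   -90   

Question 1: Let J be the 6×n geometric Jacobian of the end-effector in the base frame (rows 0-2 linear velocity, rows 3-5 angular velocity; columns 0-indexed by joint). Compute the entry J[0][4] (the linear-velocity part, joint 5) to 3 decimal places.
axis z_4 = (-0.6124,0.6124,-0.5000); lever o_n−o_4 = (-3.5728,1.1087,1.7337)
cross product → J_v[:, 4] = (1.6160,2.8481,1.5089)
J_ω[:, 4] = z_4
entry J[0][4] = 1.6160

1.616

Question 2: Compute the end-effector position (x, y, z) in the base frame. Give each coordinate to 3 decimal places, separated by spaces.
-6.755 0.048 9.332

after link 1: o_1 = (0.7071, -0.7071, 0.0000)
after link 2: o_2 = (0.0000, -1.4142, 5.0000)
after link 3: o_3 = (-0.7071, -0.7071, 5.0000)
after link 4: o_4 = (-3.1820, -1.0607, 7.5981)
after link 5: o_5 = (-5.6315, 1.3888, 5.5981)
after link 6: o_6 = (-6.7548, 0.0481, 9.3318)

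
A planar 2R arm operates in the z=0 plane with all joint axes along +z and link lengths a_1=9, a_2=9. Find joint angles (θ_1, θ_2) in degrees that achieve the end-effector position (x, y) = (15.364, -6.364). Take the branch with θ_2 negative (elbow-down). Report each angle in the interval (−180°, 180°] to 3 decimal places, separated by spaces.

-0.000 -44.999

cos θ_2 = (276.5530−9²−9²)/(2·9·9) = 0.7071; θ_2 = -44.9992° (elbow-down)
β = atan2(-6.3640,15.3640) = -22.5001°; ψ = atan2(-6.3639,15.3641) = -22.4996°
θ_1 = β − ψ = -0.0005°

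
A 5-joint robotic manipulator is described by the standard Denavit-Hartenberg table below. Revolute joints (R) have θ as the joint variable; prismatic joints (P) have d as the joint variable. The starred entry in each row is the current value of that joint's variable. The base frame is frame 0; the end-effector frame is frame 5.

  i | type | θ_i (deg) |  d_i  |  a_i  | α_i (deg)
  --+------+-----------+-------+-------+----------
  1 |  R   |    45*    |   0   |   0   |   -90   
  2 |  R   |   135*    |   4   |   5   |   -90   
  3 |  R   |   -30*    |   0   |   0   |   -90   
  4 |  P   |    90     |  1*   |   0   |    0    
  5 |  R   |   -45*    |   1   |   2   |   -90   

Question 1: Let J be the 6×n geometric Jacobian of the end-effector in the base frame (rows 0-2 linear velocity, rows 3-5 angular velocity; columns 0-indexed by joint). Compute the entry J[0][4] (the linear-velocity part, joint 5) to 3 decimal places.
axis z_4 = (0.3624,-0.8624,-0.3536); lever o_n−o_4 = (-0.0429,-0.2676,-2.2196)
cross product → J_v[:, 4] = (1.8195,0.8195,-0.1340)
J_ω[:, 4] = z_4
entry J[0][4] = 1.8195

1.819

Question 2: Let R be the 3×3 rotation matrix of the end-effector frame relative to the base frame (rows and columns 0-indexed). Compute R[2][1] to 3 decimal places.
0.354

End-effector y-axis (col 1 of R) = (-0.3624,0.8624,0.3536)
R[2][1] = 0.3536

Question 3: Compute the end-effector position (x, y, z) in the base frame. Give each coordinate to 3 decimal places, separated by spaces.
after link 1: o_1 = (0.0000, 0.0000, 0.0000)
after link 2: o_2 = (-5.3284, 0.3284, -3.5355)
after link 3: o_3 = (-5.3284, 0.3284, -3.5355)
after link 4: o_4 = (-4.9661, -0.5339, -3.8891)
after link 5: o_5 = (-5.0089, -0.8016, -6.1087)

-5.009 -0.802 -6.109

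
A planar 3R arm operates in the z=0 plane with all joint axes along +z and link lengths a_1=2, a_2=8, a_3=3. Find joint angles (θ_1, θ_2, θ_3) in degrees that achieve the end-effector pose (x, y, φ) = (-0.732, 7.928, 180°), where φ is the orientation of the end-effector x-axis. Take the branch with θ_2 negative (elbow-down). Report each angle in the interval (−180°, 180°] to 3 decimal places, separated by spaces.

150.004 -90.005 120.001

wrist centre = target − a_3·(cos φ, sin φ) = (2.2680, 7.9280)
cos θ_2 = (67.9970−2²−8²)/(2·2·8) = -0.0001; θ_2 = -90.0054° (elbow-down)
β = atan2(7.9280,2.2680) = 74.0355°; ψ = atan2(-8.0000,1.9993) = -75.9688°
θ_1 = β − ψ = 150.0043°
θ_3 = φ − θ_1 − θ_2 = 120.0010° (wrapped to (-180°,180°])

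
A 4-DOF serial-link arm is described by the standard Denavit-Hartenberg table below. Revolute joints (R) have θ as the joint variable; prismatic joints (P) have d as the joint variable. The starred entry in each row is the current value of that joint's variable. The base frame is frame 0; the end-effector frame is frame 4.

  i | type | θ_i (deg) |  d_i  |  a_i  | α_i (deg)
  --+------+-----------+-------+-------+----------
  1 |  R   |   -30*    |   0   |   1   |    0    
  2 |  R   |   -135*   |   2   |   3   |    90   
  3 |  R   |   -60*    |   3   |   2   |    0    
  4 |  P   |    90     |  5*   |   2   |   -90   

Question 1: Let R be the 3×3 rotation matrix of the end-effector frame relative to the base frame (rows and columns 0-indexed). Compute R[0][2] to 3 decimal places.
End-effector z-axis (col 2 of R) = (0.4830,0.1294,0.8660)
R[0][2] = 0.4830

0.483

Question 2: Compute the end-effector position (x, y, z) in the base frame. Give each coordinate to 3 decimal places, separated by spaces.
-6.741 5.744 1.268

after link 1: o_1 = (0.8660, -0.5000, 0.0000)
after link 2: o_2 = (-2.0318, -1.2765, 2.0000)
after link 3: o_3 = (-3.7741, 1.3625, 0.2679)
after link 4: o_4 = (-6.7413, 5.7438, 1.2679)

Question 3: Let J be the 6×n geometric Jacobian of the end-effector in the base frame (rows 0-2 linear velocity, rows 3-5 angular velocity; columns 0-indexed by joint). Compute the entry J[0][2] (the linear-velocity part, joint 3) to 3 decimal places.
-0.707

axis z_2 = (-0.2588,0.9659,0.0000); lever o_n−o_2 = (-4.7095,7.0203,-0.7321)
cross product → J_v[:, 2] = (-0.7071,-0.1895,2.7321)
J_ω[:, 2] = z_2
entry J[0][2] = -0.7071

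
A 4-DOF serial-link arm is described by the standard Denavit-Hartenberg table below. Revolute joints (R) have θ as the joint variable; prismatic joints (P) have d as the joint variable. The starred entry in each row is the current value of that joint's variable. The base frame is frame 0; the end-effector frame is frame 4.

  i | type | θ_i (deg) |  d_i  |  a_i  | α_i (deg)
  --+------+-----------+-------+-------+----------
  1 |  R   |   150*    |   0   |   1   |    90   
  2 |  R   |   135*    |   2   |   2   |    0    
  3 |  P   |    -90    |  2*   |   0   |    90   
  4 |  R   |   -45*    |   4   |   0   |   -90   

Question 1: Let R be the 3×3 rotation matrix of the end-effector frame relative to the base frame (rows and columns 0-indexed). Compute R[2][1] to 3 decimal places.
End-effector y-axis (col 1 of R) = (0.6124,-0.3536,0.7071)
R[2][1] = 0.7071

0.707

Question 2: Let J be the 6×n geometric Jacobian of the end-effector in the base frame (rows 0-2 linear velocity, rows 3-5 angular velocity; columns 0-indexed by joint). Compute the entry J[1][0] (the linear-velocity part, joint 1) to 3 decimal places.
-0.091

axis z_0 = ẑ; lever o_n−o_0 = (-0.0908,4.6712,-1.4142)
cross product → J_v[:, 0] = (-4.6712,-0.0908,0.0000)
J_ω[:, 0] = z_0
entry J[1][0] = -0.0908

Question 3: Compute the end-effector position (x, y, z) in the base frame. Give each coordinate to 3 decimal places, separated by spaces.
after link 1: o_1 = (-0.8660, 0.5000, 0.0000)
after link 2: o_2 = (1.3587, 1.5249, 1.4142)
after link 3: o_3 = (2.3587, 3.2570, 1.4142)
after link 4: o_4 = (-0.0908, 4.6712, -1.4142)

-0.091 4.671 -1.414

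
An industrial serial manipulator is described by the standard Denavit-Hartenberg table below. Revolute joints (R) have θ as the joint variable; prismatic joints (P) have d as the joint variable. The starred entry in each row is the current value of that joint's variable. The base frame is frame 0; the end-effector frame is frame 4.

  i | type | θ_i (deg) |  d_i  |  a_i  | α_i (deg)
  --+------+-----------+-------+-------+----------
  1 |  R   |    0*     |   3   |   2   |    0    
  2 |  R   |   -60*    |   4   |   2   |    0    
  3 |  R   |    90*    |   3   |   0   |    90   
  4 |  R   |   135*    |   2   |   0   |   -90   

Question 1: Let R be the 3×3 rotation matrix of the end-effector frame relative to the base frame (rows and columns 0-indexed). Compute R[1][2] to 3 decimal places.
End-effector z-axis (col 2 of R) = (-0.6124,-0.3536,-0.7071)
R[1][2] = -0.3536

-0.354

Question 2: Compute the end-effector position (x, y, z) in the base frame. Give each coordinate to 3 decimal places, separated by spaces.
after link 1: o_1 = (2.0000, 0.0000, 3.0000)
after link 2: o_2 = (3.0000, -1.7321, 7.0000)
after link 3: o_3 = (3.0000, -1.7321, 10.0000)
after link 4: o_4 = (4.0000, -3.4641, 10.0000)

4.000 -3.464 10.000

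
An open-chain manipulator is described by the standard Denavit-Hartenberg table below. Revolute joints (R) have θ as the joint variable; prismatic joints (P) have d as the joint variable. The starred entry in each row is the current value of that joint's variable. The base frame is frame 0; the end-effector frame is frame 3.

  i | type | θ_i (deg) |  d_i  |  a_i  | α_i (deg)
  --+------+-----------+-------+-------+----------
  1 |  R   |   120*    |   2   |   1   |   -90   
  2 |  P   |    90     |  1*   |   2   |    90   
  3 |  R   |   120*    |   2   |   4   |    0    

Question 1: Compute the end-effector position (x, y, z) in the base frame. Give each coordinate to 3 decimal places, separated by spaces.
-5.366 0.366 2.000

after link 1: o_1 = (-0.5000, 0.8660, 2.0000)
after link 2: o_2 = (-1.3660, 0.3660, 0.0000)
after link 3: o_3 = (-5.3660, 0.3660, 2.0000)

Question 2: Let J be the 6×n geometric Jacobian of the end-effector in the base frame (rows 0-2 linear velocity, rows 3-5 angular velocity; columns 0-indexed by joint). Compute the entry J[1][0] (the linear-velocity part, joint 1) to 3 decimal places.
-5.366

axis z_0 = ẑ; lever o_n−o_0 = (-5.3660,0.3660,2.0000)
cross product → J_v[:, 0] = (-0.3660,-5.3660,0.0000)
J_ω[:, 0] = z_0
entry J[1][0] = -5.3660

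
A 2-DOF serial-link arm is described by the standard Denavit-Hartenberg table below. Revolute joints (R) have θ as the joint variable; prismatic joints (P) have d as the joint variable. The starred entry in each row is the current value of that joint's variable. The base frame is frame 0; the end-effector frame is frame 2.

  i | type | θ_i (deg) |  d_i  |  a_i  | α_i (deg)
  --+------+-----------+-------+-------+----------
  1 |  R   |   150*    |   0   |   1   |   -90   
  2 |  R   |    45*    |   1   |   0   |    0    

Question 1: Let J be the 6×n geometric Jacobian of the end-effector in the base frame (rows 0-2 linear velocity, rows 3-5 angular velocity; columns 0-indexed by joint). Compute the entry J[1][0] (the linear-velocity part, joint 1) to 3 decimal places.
axis z_0 = ẑ; lever o_n−o_0 = (-1.3660,-0.3660,0.0000)
cross product → J_v[:, 0] = (0.3660,-1.3660,0.0000)
J_ω[:, 0] = z_0
entry J[1][0] = -1.3660

-1.366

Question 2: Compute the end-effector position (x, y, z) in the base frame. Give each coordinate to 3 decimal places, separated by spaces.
-1.366 -0.366 0.000

after link 1: o_1 = (-0.8660, 0.5000, 0.0000)
after link 2: o_2 = (-1.3660, -0.3660, 0.0000)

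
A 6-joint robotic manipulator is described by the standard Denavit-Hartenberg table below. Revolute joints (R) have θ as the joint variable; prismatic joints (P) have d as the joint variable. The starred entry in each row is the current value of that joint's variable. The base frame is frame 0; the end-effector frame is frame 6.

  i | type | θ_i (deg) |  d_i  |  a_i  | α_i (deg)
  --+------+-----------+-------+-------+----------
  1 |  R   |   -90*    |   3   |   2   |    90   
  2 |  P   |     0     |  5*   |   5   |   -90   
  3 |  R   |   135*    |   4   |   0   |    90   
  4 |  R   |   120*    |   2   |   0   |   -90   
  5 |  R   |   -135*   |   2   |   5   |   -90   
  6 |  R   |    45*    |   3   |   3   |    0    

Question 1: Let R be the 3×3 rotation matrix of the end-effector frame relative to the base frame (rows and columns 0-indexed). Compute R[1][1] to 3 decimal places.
0.610

End-effector y-axis (col 1 of R) = (-0.0973,0.6098,0.7866)
R[1][1] = 0.6098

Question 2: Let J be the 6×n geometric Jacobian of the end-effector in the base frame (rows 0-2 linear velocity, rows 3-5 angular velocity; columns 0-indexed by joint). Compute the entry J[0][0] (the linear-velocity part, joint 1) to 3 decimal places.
axis z_0 = ẑ; lever o_n−o_0 = (2.5795,-12.3703,4.5369)
cross product → J_v[:, 0] = (12.3703,2.5795,-0.0000)
J_ω[:, 0] = z_0
entry J[0][0] = 12.3703

12.370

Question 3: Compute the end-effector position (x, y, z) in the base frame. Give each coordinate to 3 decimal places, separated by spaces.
2.579 -12.370 4.537

after link 1: o_1 = (0.0000, -2.0000, 3.0000)
after link 2: o_2 = (-5.0000, -7.0000, 3.0000)
after link 3: o_3 = (-5.0000, -7.0000, 7.0000)
after link 4: o_4 = (-3.5858, -8.4142, 7.0000)
after link 5: o_5 = (-1.0605, -10.8890, 2.9381)
after link 6: o_6 = (2.5795, -12.3703, 4.5369)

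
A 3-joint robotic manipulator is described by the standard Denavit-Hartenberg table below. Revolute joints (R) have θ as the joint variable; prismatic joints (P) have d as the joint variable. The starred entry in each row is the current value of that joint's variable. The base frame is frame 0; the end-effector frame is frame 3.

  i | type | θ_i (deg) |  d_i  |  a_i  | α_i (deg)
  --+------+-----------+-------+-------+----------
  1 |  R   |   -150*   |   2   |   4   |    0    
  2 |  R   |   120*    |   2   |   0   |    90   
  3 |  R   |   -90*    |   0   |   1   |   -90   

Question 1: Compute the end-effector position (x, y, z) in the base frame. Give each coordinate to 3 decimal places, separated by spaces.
-3.464 -2.000 3.000

after link 1: o_1 = (-3.4641, -2.0000, 2.0000)
after link 2: o_2 = (-3.4641, -2.0000, 4.0000)
after link 3: o_3 = (-3.4641, -2.0000, 3.0000)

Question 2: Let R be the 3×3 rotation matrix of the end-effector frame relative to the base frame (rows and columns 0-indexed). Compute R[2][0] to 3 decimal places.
End-effector x-axis (col 0 of R) = (0.0000,-0.0000,-1.0000)
R[2][0] = -1.0000

-1.000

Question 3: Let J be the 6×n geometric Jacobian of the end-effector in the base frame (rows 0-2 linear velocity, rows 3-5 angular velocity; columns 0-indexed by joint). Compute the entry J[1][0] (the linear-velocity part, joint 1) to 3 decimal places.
-3.464

axis z_0 = ẑ; lever o_n−o_0 = (-3.4641,-2.0000,3.0000)
cross product → J_v[:, 0] = (2.0000,-3.4641,0.0000)
J_ω[:, 0] = z_0
entry J[1][0] = -3.4641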